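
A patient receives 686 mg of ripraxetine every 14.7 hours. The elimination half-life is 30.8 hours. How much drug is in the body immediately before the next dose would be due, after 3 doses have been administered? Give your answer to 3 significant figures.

1100 mg

The 3 doses were given 44.1, 29.4, 14.7 hours ago.
Total = 686·(1/2)^(44.1/30.8) + 686·(1/2)^(29.4/30.8) + 686·(1/2)^(14.7/30.8)
      = 254.28 + 353.98 + 492.78 ≈ 1101 mg.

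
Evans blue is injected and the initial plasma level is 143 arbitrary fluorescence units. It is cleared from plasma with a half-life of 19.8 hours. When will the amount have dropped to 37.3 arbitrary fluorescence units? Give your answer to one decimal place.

Fraction remaining = 37.3/143 ≈ 0.26084.
n = log₂(143/37.3) = ln(3.8338)/ln 2 ≈ 1.9388 half-lives.
t = n × t½ = 1.9388 × 19.8 ≈ 38.388 hours.

38.4 hours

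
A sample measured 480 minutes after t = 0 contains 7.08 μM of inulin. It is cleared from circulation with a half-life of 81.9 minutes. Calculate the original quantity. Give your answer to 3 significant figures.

411 μM

Number of half-lives elapsed: n = 480/81.9 ≈ 5.8608.
A₀ = A × 2^n = 7.08 × 2^5.8608 = 7.08 × 58.114 ≈ 411.44 μM.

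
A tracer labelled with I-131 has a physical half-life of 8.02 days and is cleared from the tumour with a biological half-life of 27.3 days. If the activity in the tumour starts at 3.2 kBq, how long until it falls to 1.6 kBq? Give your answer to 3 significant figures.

6.20 days

1/t_eff = 1/t_phys + 1/t_biol = 1/8.02 + 1/27.3 = 0.16132 per day.
t_eff = 8.02 × 27.3 / (8.02 + 27.3) ≈ 6.1989 days.
n = log₂(3.2/1.6) ≈ 1; t = 1 × 6.1989 ≈ 6.1989 days.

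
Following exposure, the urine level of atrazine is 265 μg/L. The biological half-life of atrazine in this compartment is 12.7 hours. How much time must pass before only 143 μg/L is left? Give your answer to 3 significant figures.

11.3 hours

Fraction remaining = 143/265 ≈ 0.53962.
n = log₂(265/143) = ln(1.8531)/ln 2 ≈ 0.88998 half-lives.
t = n × t½ = 0.88998 × 12.7 ≈ 11.303 hours.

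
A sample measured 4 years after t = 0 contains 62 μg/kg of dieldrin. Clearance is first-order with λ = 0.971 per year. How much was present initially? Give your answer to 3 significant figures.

t½ = ln 2 / λ = 0.69315 / 0.971 ≈ 0.71385 years.
Number of half-lives elapsed: n = 4/0.71385 ≈ 5.6034.
A₀ = A × 2^n = 62 × 2^5.6034 = 62 × 48.618 ≈ 3014.3 μg/kg.

3010 μg/kg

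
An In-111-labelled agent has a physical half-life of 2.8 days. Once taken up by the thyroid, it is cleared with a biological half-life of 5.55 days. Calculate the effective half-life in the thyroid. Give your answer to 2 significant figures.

1.9 days

1/t_eff = 1/t_phys + 1/t_biol = 1/2.8 + 1/5.55 = 0.53732 per day.
t_eff = 2.8 × 5.55 / (2.8 + 5.55) ≈ 1.8611 days.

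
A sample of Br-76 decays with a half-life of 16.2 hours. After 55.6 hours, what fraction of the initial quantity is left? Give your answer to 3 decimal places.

0.093

n = 55.6/16.2 ≈ 3.4321 half-lives.
Fraction remaining = (1/2)^3.4321 ≈ 0.092648.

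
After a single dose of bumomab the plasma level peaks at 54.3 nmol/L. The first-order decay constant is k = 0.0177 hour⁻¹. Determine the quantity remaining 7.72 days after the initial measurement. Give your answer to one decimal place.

t½ = ln 2 / k = 0.69315 / 0.0177 ≈ 39.161 hours.
Convert the elapsed time: 7.72 days = 185.28 hours.
Number of half-lives: n = 185.28/39.161 ≈ 4.7313.
Remaining = 54.3 × (1/2)^4.7313 = 54.3 × 0.037649 ≈ 2.0443 nmol/L.

2.0 nmol/L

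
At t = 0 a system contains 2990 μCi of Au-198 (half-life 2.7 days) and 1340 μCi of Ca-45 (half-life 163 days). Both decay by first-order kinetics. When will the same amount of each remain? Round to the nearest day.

Set 2990·(1/2)^(t/2.7) = 1340·(1/2)^(t/163).
Taking log₂: log₂(2990/1340) = t·(1/2.7 − 1/163).
log₂(2.2313) = 1.1579; 1/2.7 − 1/163 = 0.36424.
t = 1.1579 / 0.36424 ≈ 3.179 days.

3 days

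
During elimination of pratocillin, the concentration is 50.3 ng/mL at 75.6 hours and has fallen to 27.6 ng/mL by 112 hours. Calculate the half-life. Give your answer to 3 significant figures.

Over Δt = 112 − 75.6 = 36.4 hours, the level fell by a factor of 50.3/27.6 ≈ 1.8225.
n = log₂(1.8225) ≈ 0.86589 half-lives, so t½ = 36.4/0.86589 ≈ 42.038 hours.

42.0 hours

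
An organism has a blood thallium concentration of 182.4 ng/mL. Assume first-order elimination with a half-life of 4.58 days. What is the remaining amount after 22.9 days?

Elapsed time is 5 half-lives (22.9/4.58).
Each half-life halves the amount: 182.4 × (1/2)^5 = 182.4/32 = 5.7 ng/mL.

5.7 ng/mL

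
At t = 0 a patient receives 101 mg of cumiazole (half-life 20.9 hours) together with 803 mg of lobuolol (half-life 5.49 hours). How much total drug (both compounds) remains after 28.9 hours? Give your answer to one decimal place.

cumiazole: 101 × (1/2)^(28.9/20.9) = 101 × (1/2)^1.3828 ≈ 38.732 mg.
lobuolol: 803 × (1/2)^(28.9/5.49) = 803 × (1/2)^5.2641 ≈ 20.896 mg.
Total = 38.732 + 20.896 ≈ 59.627 mg.

59.6 mg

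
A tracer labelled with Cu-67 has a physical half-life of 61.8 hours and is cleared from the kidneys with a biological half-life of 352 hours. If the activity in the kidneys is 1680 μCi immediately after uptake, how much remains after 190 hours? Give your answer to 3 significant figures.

137 μCi

1/t_eff = 1/t_phys + 1/t_biol = 1/61.8 + 1/352 = 0.019022 per hour.
t_eff = 61.8 × 352 / (61.8 + 352) ≈ 52.57 hours.
Remaining = 1680 × (1/2)^(190/52.57) = 1680 × (1/2)^3.6142 ≈ 137.19 μCi.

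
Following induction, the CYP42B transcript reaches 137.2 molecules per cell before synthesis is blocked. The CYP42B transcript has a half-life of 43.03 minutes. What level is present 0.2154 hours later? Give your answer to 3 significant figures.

111 molecules per cell

Convert the elapsed time: 0.2154 hours = 12.924 minutes.
Number of half-lives: n = 12.924/43.03 ≈ 0.30035.
Remaining = 137.2 × (1/2)^0.30035 = 137.2 × 0.81206 ≈ 111.41 molecules per cell.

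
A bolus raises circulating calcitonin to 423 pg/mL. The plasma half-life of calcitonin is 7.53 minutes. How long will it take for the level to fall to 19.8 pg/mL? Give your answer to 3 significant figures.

33.3 minutes

Fraction remaining = 19.8/423 ≈ 0.046809.
n = log₂(423/19.8) = ln(21.364)/ln 2 ≈ 4.4171 half-lives.
t = n × t½ = 4.4171 × 7.53 ≈ 33.261 minutes.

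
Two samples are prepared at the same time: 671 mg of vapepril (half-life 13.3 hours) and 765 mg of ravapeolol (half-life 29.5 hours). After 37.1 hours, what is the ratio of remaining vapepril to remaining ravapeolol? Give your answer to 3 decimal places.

0.303

vapepril: 671 × (1/2)^(37.1/13.3) = 671 × (1/2)^2.7895 ≈ 97.053 mg.
ravapeolol: 765 × (1/2)^(37.1/29.5) = 765 × (1/2)^1.2576 ≈ 319.95 mg.
Ratio ≈ 97.053 / 319.95 ≈ 0.30334.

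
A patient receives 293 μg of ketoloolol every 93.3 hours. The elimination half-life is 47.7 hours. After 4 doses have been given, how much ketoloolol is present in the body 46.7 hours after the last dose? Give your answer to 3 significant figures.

The 4 doses were given 326.6, 233.3, 140, 46.7 hours ago.
Total = 293·(1/2)^(326.6/47.7) + 293·(1/2)^(233.3/47.7) + 293·(1/2)^(140/47.7) + 293·(1/2)^(46.7/47.7)
      = 2.5452 + 9.8749 + 38.313 + 148.64 ≈ 199.38 μg.

199 μg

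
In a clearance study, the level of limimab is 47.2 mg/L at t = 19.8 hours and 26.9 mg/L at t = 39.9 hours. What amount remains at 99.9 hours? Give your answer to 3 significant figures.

5.02 mg/L

Over Δt = 39.9 − 19.8 = 20.1 hours, the level fell by a factor of 47.2/26.9 ≈ 1.7546.
n = log₂(1.7546) ≈ 0.81118 half-lives, so t½ = 20.1/0.81118 ≈ 24.779 hours.
From t = 39.9 to t = 99.9: 26.9 × (1/2)^((99.9−39.9)/24.779) ≈ 5.0214 mg/L.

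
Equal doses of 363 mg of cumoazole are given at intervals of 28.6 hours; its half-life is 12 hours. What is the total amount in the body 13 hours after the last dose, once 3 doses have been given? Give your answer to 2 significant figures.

210 mg

The 3 doses were given 70.2, 41.6, 13 hours ago.
Total = 363·(1/2)^(70.2/12) + 363·(1/2)^(41.6/12) + 363·(1/2)^(13/12)
      = 6.2933 + 32.835 + 171.31 ≈ 210.44 mg.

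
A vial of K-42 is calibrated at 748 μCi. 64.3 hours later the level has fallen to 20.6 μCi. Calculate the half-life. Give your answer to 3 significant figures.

A/A₀ = 20.6/748 ≈ 0.02754.
n = log₂(36.311) ≈ 5.1823 half-lives elapsed in 64.3 hours.
t½ = 64.3/5.1823 ≈ 12.408 hours.

12.4 hours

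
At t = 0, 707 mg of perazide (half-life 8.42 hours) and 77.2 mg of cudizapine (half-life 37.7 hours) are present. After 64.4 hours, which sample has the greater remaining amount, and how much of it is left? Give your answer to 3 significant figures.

cudizapine, 23.6 mg

perazide: 707 × (1/2)^7.6485 ≈ 3.5237 mg.
cudizapine: 77.2 × (1/2)^1.7082 ≈ 23.626 mg.
Cudizapine has more remaining, at ≈ 23.626 mg.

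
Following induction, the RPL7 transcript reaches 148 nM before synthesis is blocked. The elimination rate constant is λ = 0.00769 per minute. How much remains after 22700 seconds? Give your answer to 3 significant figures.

8.07 nM

t½ = ln 2 / λ = 0.69315 / 0.00769 ≈ 90.136 minutes.
Convert the elapsed time: 22700 seconds = 378.333 minutes.
Number of half-lives: n = 378.333/90.136 ≈ 4.1974.
Remaining = 148 × (1/2)^4.1974 = 148 × 0.054509 ≈ 8.0674 nM.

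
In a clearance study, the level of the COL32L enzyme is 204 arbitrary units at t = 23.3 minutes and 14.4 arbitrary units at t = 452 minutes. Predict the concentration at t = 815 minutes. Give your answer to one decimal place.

Over Δt = 452 − 23.3 = 428.7 minutes, the level fell by a factor of 204/14.4 ≈ 14.167.
n = log₂(14.167) ≈ 3.8244 half-lives, so t½ = 428.7/3.8244 ≈ 112.1 minutes.
From t = 452 to t = 815: 14.4 × (1/2)^((815−452)/112.1) ≈ 1.5259 arbitrary units.

1.5 arbitrary units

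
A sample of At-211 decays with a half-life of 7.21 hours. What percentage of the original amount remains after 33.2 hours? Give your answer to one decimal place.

n = 33.2/7.21 ≈ 4.6047 half-lives.
Fraction remaining = (1/2)^4.6047 ≈ 0.0411, i.e. 4.11%.

4.1%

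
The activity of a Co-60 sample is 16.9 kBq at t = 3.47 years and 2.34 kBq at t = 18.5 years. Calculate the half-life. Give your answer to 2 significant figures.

5.3 years

Over Δt = 18.5 − 3.47 = 15.03 years, the level fell by a factor of 16.9/2.34 ≈ 7.2222.
n = log₂(7.2222) ≈ 2.8524 half-lives, so t½ = 15.03/2.8524 ≈ 5.2692 years.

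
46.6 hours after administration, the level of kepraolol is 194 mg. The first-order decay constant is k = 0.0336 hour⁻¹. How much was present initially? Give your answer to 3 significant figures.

t½ = ln 2 / k = 0.69315 / 0.0336 ≈ 20.629 hours.
Number of half-lives elapsed: n = 46.6/20.629 ≈ 2.2589.
A₀ = A × 2^n = 194 × 2^2.2589 = 194 × 4.7863 ≈ 928.54 mg.

929 mg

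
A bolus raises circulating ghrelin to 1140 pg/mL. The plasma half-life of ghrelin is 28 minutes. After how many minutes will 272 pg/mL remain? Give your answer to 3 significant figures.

57.9 minutes

Fraction remaining = 272/1140 ≈ 0.2386.
n = log₂(1140/272) = ln(4.1912)/ln 2 ≈ 2.0674 half-lives.
t = n × t½ = 2.0674 × 28 ≈ 57.886 minutes.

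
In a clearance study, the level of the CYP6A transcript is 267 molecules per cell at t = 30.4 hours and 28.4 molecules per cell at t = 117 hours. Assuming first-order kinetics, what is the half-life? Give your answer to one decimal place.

Over Δt = 117 − 30.4 = 86.6 hours, the level fell by a factor of 267/28.4 ≈ 9.4014.
n = log₂(9.4014) ≈ 3.2329 half-lives, so t½ = 86.6/3.2329 ≈ 26.787 hours.

26.8 hours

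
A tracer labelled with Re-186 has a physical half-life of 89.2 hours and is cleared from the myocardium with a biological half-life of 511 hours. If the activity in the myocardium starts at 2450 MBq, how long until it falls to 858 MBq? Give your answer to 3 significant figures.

115 hours

1/t_eff = 1/t_phys + 1/t_biol = 1/89.2 + 1/511 = 0.013168 per hour.
t_eff = 89.2 × 511 / (89.2 + 511) ≈ 75.943 hours.
n = log₂(2450/858) ≈ 1.5137; t = 1.5137 × 75.943 ≈ 114.96 hours.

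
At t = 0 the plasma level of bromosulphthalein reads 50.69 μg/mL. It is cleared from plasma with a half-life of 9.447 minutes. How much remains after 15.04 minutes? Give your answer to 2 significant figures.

17 μg/mL

Number of half-lives: n = 15.04/9.447 ≈ 1.592.
Remaining = 50.69 × (1/2)^1.592 = 50.69 × 0.3317 ≈ 16.814 μg/mL.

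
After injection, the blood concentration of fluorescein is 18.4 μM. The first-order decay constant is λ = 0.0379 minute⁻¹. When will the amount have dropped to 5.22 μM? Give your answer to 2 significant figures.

t½ = ln 2 / λ = 0.69315 / 0.0379 ≈ 18.289 minutes.
Fraction remaining = 5.22/18.4 ≈ 0.2837.
n = log₂(18.4/5.22) = ln(3.5249)/ln 2 ≈ 1.8176 half-lives.
t = n × t½ = 1.8176 × 18.289 ≈ 33.242 minutes.

33 minutes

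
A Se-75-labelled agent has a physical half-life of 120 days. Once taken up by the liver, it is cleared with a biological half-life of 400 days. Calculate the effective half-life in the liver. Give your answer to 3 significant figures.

92.3 days

1/t_eff = 1/t_phys + 1/t_biol = 1/120 + 1/400 = 0.010833 per day.
t_eff = 120 × 400 / (120 + 400) ≈ 92.308 days.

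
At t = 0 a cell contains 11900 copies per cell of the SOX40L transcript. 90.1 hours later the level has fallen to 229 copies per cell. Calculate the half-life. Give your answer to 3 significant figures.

A/A₀ = 229/11900 ≈ 0.019244.
n = log₂(51.965) ≈ 5.6995 half-lives elapsed in 90.1 hours.
t½ = 90.1/5.6995 ≈ 15.808 hours.

15.8 hours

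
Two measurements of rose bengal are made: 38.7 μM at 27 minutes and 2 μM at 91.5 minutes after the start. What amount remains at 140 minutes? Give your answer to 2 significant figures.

0.22 μM

Over Δt = 91.5 − 27 = 64.5 minutes, the level fell by a factor of 38.7/2 ≈ 19.35.
n = log₂(19.35) ≈ 4.2743 half-lives, so t½ = 64.5/4.2743 ≈ 15.09 minutes.
From t = 91.5 to t = 140: 2 × (1/2)^((140−91.5)/15.09) ≈ 0.21554 μM.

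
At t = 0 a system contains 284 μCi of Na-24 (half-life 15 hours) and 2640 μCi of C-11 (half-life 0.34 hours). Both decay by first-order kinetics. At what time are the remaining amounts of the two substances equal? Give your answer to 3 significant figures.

1.12 hours

Set 284·(1/2)^(t/15) = 2640·(1/2)^(t/0.34).
Taking log₂: log₂(284/2640) = t·(1/15 − 1/0.34).
log₂(0.10758) = -3.2166; 1/15 − 1/0.34 = -2.8745.
t = -3.2166 / -2.8745 ≈ 1.119 hours.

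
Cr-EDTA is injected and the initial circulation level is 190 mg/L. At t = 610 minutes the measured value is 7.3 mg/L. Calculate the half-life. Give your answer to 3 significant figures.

130 minutes

A/A₀ = 7.3/190 ≈ 0.038421.
n = log₂(26.027) ≈ 4.702 half-lives elapsed in 610 minutes.
t½ = 610/4.702 ≈ 129.73 minutes.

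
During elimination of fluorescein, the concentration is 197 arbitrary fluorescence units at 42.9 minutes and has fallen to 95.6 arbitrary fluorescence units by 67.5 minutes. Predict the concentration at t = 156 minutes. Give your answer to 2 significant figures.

7.1 arbitrary fluorescence units

Over Δt = 67.5 − 42.9 = 24.6 minutes, the level fell by a factor of 197/95.6 ≈ 2.0607.
n = log₂(2.0607) ≈ 1.0431 half-lives, so t½ = 24.6/1.0431 ≈ 23.583 minutes.
From t = 67.5 to t = 156: 95.6 × (1/2)^((156−67.5)/23.583) ≈ 7.0924 arbitrary fluorescence units.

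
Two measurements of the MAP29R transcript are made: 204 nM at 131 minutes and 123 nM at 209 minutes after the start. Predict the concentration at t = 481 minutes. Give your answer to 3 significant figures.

21.1 nM

Over Δt = 209 − 131 = 78 minutes, the level fell by a factor of 204/123 ≈ 1.6585.
n = log₂(1.6585) ≈ 0.72991 half-lives, so t½ = 78/0.72991 ≈ 106.86 minutes.
From t = 209 to t = 481: 123 × (1/2)^((481−209)/106.86) ≈ 21.071 nM.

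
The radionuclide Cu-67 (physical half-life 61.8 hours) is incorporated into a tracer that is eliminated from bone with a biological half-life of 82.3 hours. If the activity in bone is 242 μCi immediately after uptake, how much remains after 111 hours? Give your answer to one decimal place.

27.4 μCi

1/t_eff = 1/t_phys + 1/t_biol = 1/61.8 + 1/82.3 = 0.028332 per hour.
t_eff = 61.8 × 82.3 / (61.8 + 82.3) ≈ 35.296 hours.
Remaining = 242 × (1/2)^(111/35.296) = 242 × (1/2)^3.1448 ≈ 27.36 μCi.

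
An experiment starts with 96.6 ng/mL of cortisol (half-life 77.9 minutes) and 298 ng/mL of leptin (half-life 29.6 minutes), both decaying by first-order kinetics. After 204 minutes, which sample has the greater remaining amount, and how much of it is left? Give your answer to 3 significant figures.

cortisol: 96.6 × (1/2)^2.6187 ≈ 15.727 ng/mL.
leptin: 298 × (1/2)^6.8919 ≈ 2.5093 ng/mL.
Cortisol has more remaining, at ≈ 15.727 ng/mL.

cortisol, 15.7 ng/mL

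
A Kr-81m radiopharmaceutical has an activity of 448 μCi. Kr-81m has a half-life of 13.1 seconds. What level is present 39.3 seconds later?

56 μCi

Elapsed time is 3 half-lives (39.3/13.1).
Each half-life halves the amount: 448 × (1/2)^3 = 448/8 = 56 μCi.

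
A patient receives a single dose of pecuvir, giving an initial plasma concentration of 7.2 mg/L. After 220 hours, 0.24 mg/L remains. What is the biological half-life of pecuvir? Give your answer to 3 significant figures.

A/A₀ = 0.24/7.2 ≈ 0.033333.
n = log₂(30) ≈ 4.9069 half-lives elapsed in 220 hours.
t½ = 220/4.9069 ≈ 44.835 hours.

44.8 hours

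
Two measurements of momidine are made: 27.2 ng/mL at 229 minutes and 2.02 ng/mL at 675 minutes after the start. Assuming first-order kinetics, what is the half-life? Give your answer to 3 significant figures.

119 minutes

Over Δt = 675 − 229 = 446 minutes, the level fell by a factor of 27.2/2.02 ≈ 13.465.
n = log₂(13.465) ≈ 3.7512 half-lives, so t½ = 446/3.7512 ≈ 118.9 minutes.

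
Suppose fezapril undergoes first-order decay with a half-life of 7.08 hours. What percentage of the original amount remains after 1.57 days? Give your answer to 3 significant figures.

2.50%

1.57 days = 37.68 hours.
n = 37.68/7.08 ≈ 5.322 half-lives.
Fraction remaining = (1/2)^5.322 ≈ 0.024998, i.e. 2.4998%.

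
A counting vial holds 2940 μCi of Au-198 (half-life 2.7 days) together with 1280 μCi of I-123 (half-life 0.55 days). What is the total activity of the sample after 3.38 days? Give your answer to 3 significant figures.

Au-198: 2940 × (1/2)^(3.38/2.7) = 2940 × (1/2)^1.2519 ≈ 1234.5 μCi.
I-123: 1280 × (1/2)^(3.38/0.55) = 1280 × (1/2)^6.1455 ≈ 18.082 μCi.
Total = 1234.5 + 18.082 ≈ 1252.6 μCi.

1250 μCi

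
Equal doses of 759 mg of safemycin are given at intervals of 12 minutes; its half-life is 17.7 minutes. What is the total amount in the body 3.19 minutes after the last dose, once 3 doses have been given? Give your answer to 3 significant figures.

1350 mg

The 3 doses were given 27.19, 15.19, 3.19 minutes ago.
Total = 759·(1/2)^(27.19/17.7) + 759·(1/2)^(15.19/17.7) + 759·(1/2)^(3.19/17.7)
      = 261.71 + 418.7 + 669.87 ≈ 1350.3 mg.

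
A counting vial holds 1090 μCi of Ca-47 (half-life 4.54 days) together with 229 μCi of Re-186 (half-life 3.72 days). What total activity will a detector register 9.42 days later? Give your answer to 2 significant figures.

300 μCi

Ca-47: 1090 × (1/2)^(9.42/4.54) = 1090 × (1/2)^2.0749 ≈ 258.72 μCi.
Re-186: 229 × (1/2)^(9.42/3.72) = 229 × (1/2)^2.5323 ≈ 39.587 μCi.
Total = 258.72 + 39.587 ≈ 298.3 μCi.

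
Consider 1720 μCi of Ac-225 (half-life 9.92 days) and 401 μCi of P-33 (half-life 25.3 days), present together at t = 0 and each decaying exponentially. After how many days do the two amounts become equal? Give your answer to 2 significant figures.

Set 1720·(1/2)^(t/9.92) = 401·(1/2)^(t/25.3).
Taking log₂: log₂(1720/401) = t·(1/9.92 − 1/25.3).
log₂(4.2893) = 2.1007; 1/9.92 − 1/25.3 = 0.061281.
t = 2.1007 / 0.061281 ≈ 34.28 days.

34 days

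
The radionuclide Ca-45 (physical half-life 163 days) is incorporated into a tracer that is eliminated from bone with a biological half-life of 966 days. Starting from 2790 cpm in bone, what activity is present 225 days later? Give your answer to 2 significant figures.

910 cpm

1/t_eff = 1/t_phys + 1/t_biol = 1/163 + 1/966 = 0.0071702 per day.
t_eff = 163 × 966 / (163 + 966) ≈ 139.47 days.
Remaining = 2790 × (1/2)^(225/139.47) = 2790 × (1/2)^1.6133 ≈ 911.92 cpm.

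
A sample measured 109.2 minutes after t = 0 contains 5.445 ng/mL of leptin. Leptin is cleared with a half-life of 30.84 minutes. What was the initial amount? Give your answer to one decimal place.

63.4 ng/mL

Number of half-lives elapsed: n = 109.2/30.84 ≈ 3.5409.
A₀ = A × 2^n = 5.445 × 2^3.5409 = 5.445 × 11.639 ≈ 63.373 ng/mL.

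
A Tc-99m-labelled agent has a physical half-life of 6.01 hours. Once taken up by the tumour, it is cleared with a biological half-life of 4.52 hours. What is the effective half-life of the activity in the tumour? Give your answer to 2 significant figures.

1/t_eff = 1/t_phys + 1/t_biol = 1/6.01 + 1/4.52 = 0.38763 per hour.
t_eff = 6.01 × 4.52 / (6.01 + 4.52) ≈ 2.5798 hours.

2.6 hours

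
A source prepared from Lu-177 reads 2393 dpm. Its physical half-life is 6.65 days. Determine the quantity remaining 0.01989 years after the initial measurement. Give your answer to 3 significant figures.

1120 dpm

Convert the elapsed time: 0.01989 years = 7.25985 days.
Number of half-lives: n = 7.25985/6.65 ≈ 1.0917.
Remaining = 2393 × (1/2)^1.0917 = 2393 × 0.46921 ≈ 1122.8 dpm.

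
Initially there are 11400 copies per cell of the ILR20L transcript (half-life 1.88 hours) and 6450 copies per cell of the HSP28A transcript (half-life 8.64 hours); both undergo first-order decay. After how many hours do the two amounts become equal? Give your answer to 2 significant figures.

Set 11400·(1/2)^(t/1.88) = 6450·(1/2)^(t/8.64).
Taking log₂: log₂(11400/6450) = t·(1/1.88 − 1/8.64).
log₂(1.7674) = 0.82166; 1/1.88 − 1/8.64 = 0.41617.
t = 0.82166 / 0.41617 ≈ 1.9743 hours.

2.0 hours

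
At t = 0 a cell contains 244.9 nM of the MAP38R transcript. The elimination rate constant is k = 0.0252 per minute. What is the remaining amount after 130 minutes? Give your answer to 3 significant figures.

t½ = ln 2 / k = 0.69315 / 0.0252 ≈ 27.506 minutes.
Number of half-lives: n = 130/27.506 ≈ 4.7263.
Remaining = 244.9 × (1/2)^4.7263 = 244.9 × 0.037779 ≈ 9.2521 nM.

9.25 nM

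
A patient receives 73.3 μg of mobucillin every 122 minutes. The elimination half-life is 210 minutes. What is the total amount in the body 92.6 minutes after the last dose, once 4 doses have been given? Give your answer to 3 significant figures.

130 μg

The 4 doses were given 458.6, 336.6, 214.6, 92.6 minutes ago.
Total = 73.3·(1/2)^(458.6/210) + 73.3·(1/2)^(336.6/210) + 73.3·(1/2)^(214.6/210) + 73.3·(1/2)^(92.6/210)
      = 16.133 + 24.132 + 36.098 + 53.996 ≈ 130.36 μg.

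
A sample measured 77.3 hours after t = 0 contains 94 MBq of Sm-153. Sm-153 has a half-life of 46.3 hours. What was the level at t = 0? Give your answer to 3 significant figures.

Number of half-lives elapsed: n = 77.3/46.3 ≈ 1.6695.
A₀ = A × 2^n = 94 × 2^1.6695 = 94 × 3.1811 ≈ 299.03 MBq.

299 MBq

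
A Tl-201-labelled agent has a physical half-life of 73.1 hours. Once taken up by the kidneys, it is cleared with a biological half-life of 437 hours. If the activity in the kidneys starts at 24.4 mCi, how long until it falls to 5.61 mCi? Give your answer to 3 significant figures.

133 hours

1/t_eff = 1/t_phys + 1/t_biol = 1/73.1 + 1/437 = 0.015968 per hour.
t_eff = 73.1 × 437 / (73.1 + 437) ≈ 62.624 hours.
n = log₂(24.4/5.61) ≈ 2.1208; t = 2.1208 × 62.624 ≈ 132.81 hours.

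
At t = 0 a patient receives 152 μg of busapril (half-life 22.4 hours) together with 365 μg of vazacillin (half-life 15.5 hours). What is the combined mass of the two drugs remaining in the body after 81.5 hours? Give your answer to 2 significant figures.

22 μg

busapril: 152 × (1/2)^(81.5/22.4) = 152 × (1/2)^3.6384 ≈ 12.206 μg.
vazacillin: 365 × (1/2)^(81.5/15.5) = 365 × (1/2)^5.2581 ≈ 9.538 μg.
Total = 12.206 + 9.538 ≈ 21.744 μg.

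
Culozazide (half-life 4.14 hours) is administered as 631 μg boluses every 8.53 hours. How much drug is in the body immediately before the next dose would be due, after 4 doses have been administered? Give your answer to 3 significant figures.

The 4 doses were given 34.12, 25.59, 17.06, 8.53 hours ago.
Total = 631·(1/2)^(34.12/4.14) + 631·(1/2)^(25.59/4.14) + 631·(1/2)^(17.06/4.14) + 631·(1/2)^(8.53/4.14)
      = 2.0849 + 8.6959 + 36.27 + 151.28 ≈ 198.33 μg.

198 μg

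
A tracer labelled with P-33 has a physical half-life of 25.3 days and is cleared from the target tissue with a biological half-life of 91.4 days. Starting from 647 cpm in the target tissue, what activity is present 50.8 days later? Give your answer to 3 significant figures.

109 cpm

1/t_eff = 1/t_phys + 1/t_biol = 1/25.3 + 1/91.4 = 0.050467 per day.
t_eff = 25.3 × 91.4 / (25.3 + 91.4) ≈ 19.815 days.
Remaining = 647 × (1/2)^(50.8/19.815) = 647 × (1/2)^2.5637 ≈ 109.43 cpm.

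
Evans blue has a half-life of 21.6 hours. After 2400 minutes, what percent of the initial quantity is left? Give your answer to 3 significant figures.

2400 minutes = 40 hours.
n = 40/21.6 ≈ 1.8519 half-lives.
Fraction remaining = (1/2)^1.8519 ≈ 0.27704, i.e. 27.704%.

27.7%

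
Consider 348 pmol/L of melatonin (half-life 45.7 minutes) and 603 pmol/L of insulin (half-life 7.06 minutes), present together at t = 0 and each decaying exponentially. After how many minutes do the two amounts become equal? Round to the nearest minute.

7 minutes

Set 348·(1/2)^(t/45.7) = 603·(1/2)^(t/7.06).
Taking log₂: log₂(348/603) = t·(1/45.7 − 1/7.06).
log₂(0.57711) = -0.79307; 1/45.7 − 1/7.06 = -0.11976.
t = -0.79307 / -0.11976 ≈ 6.6221 minutes.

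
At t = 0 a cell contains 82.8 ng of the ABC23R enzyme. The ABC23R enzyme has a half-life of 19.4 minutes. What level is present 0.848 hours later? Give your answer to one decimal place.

13.4 ng

Convert the elapsed time: 0.848 hours = 50.88 minutes.
Number of half-lives: n = 50.88/19.4 ≈ 2.6227.
Remaining = 82.8 × (1/2)^2.6227 = 82.8 × 0.16237 ≈ 13.444 ng.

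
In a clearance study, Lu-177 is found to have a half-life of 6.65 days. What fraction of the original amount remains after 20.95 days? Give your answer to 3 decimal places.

n = 20.95/6.65 ≈ 3.1504 half-lives.
Fraction remaining = (1/2)^3.1504 ≈ 0.11263.

0.113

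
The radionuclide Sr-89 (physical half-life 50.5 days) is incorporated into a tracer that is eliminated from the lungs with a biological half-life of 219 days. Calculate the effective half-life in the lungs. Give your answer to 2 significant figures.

1/t_eff = 1/t_phys + 1/t_biol = 1/50.5 + 1/219 = 0.024368 per day.
t_eff = 50.5 × 219 / (50.5 + 219) ≈ 41.037 days.

41 days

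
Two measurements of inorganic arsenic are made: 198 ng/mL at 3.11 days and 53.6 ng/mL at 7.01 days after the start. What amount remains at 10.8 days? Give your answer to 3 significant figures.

15.1 ng/mL

Over Δt = 7.01 − 3.11 = 3.9 days, the level fell by a factor of 198/53.6 ≈ 3.694.
n = log₂(3.694) ≈ 1.8852 half-lives, so t½ = 3.9/1.8852 ≈ 2.0688 days.
From t = 7.01 to t = 10.8: 53.6 × (1/2)^((10.8−7.01)/2.0688) ≈ 15.055 ng/mL.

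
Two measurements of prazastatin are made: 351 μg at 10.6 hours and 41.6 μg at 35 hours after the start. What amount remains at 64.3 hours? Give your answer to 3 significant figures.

3.21 μg

Over Δt = 35 − 10.6 = 24.4 hours, the level fell by a factor of 351/41.6 ≈ 8.4375.
n = log₂(8.4375) ≈ 3.0768 half-lives, so t½ = 24.4/3.0768 ≈ 7.9303 hours.
From t = 35 to t = 64.3: 41.6 × (1/2)^((64.3−35)/7.9303) ≈ 3.2128 μg.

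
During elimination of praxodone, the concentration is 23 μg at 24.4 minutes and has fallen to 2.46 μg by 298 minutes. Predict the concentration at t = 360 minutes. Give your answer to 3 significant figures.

Over Δt = 298 − 24.4 = 273.6 minutes, the level fell by a factor of 23/2.46 ≈ 9.3496.
n = log₂(9.3496) ≈ 3.2249 half-lives, so t½ = 273.6/3.2249 ≈ 84.84 minutes.
From t = 298 to t = 360: 2.46 × (1/2)^((360−298)/84.84) ≈ 1.4823 μg.

1.48 μg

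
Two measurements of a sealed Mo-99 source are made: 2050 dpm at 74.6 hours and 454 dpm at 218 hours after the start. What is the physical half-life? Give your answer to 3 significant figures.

65.9 hours

Over Δt = 218 − 74.6 = 143.4 hours, the level fell by a factor of 2050/454 ≈ 4.5154.
n = log₂(4.5154) ≈ 2.1749 half-lives, so t½ = 143.4/2.1749 ≈ 65.935 hours.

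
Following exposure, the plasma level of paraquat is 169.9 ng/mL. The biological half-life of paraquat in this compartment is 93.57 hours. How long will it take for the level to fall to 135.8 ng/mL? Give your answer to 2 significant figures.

Fraction remaining = 135.8/169.9 ≈ 0.79929.
n = log₂(169.9/135.8) = ln(1.2511)/ln 2 ≈ 0.3232 half-lives.
t = n × t½ = 0.3232 × 93.57 ≈ 30.242 hours.

30 hours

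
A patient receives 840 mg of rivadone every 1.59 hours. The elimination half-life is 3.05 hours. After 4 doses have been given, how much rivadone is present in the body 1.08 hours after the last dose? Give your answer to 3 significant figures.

The 4 doses were given 5.85, 4.26, 2.67, 1.08 hours ago.
Total = 840·(1/2)^(5.85/3.05) + 840·(1/2)^(4.26/3.05) + 840·(1/2)^(2.67/3.05) + 840·(1/2)^(1.08/3.05)
      = 222.28 + 319.02 + 457.88 + 657.18 ≈ 1656.4 mg.

1660 mg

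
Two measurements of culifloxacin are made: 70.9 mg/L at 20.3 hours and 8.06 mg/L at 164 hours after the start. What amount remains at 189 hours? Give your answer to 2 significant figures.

Over Δt = 164 − 20.3 = 143.7 hours, the level fell by a factor of 70.9/8.06 ≈ 8.7965.
n = log₂(8.7965) ≈ 3.1369 half-lives, so t½ = 143.7/3.1369 ≈ 45.809 hours.
From t = 164 to t = 189: 8.06 × (1/2)^((189−164)/45.809) ≈ 5.5214 mg/L.

5.5 mg/L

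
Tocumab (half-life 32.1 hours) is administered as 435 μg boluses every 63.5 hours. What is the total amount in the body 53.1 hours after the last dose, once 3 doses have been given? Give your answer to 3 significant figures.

The 3 doses were given 180.1, 116.6, 53.1 hours ago.
Total = 435·(1/2)^(180.1/32.1) + 435·(1/2)^(116.6/32.1) + 435·(1/2)^(53.1/32.1)
      = 8.9029 + 35.077 + 138.2 ≈ 182.19 μg.

182 μg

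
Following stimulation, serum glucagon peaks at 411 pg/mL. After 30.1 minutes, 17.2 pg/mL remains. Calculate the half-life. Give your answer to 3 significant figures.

6.57 minutes

A/A₀ = 17.2/411 ≈ 0.041849.
n = log₂(23.895) ≈ 4.5787 half-lives elapsed in 30.1 minutes.
t½ = 30.1/4.5787 ≈ 6.574 minutes.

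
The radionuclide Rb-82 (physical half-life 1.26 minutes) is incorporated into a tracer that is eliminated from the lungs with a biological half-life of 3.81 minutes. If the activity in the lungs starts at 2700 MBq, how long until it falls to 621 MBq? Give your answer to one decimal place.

2.0 minutes

1/t_eff = 1/t_phys + 1/t_biol = 1/1.26 + 1/3.81 = 1.0561 per minute.
t_eff = 1.26 × 3.81 / (1.26 + 3.81) ≈ 0.94686 minutes.
n = log₂(2700/621) ≈ 2.1203; t = 2.1203 × 0.94686 ≈ 2.0076 minutes.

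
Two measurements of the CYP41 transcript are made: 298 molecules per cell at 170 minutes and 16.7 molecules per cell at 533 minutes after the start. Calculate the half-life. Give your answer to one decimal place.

87.3 minutes

Over Δt = 533 − 170 = 363 minutes, the level fell by a factor of 298/16.7 ≈ 17.844.
n = log₂(17.844) ≈ 4.1574 half-lives, so t½ = 363/4.1574 ≈ 87.314 minutes.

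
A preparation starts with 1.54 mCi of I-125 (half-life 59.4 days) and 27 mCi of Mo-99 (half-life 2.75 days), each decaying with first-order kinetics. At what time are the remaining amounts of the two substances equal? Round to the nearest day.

12 days

Set 1.54·(1/2)^(t/59.4) = 27·(1/2)^(t/2.75).
Taking log₂: log₂(1.54/27) = t·(1/59.4 − 1/2.75).
log₂(0.057037) = -4.132; 1/59.4 − 1/2.75 = -0.3468.
t = -4.132 / -0.3468 ≈ 11.914 days.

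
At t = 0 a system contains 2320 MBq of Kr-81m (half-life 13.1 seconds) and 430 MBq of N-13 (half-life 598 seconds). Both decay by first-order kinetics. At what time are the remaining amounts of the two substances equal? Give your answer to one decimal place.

Set 2320·(1/2)^(t/13.1) = 430·(1/2)^(t/598).
Taking log₂: log₂(2320/430) = t·(1/13.1 − 1/598).
log₂(5.3953) = 2.4317; 1/13.1 − 1/598 = 0.074664.
t = 2.4317 / 0.074664 ≈ 32.569 seconds.

32.6 seconds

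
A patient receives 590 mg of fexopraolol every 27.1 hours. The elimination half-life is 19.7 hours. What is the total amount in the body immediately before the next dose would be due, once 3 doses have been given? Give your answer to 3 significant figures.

The 3 doses were given 81.3, 54.2, 27.1 hours ago.
Total = 590·(1/2)^(81.3/19.7) + 590·(1/2)^(54.2/19.7) + 590·(1/2)^(27.1/19.7)
      = 33.77 + 87.627 + 227.38 ≈ 348.77 mg.

349 mg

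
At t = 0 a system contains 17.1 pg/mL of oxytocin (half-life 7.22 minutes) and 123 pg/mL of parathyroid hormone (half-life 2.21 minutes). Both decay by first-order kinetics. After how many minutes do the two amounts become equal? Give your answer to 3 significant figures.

Set 17.1·(1/2)^(t/7.22) = 123·(1/2)^(t/2.21).
Taking log₂: log₂(17.1/123) = t·(1/7.22 − 1/2.21).
log₂(0.13902) = -2.8466; 1/7.22 − 1/2.21 = -0.31398.
t = -2.8466 / -0.31398 ≈ 9.066 minutes.

9.07 minutes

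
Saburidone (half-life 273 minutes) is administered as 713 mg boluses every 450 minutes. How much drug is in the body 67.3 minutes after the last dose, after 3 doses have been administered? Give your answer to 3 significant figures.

854 mg

The 3 doses were given 967.3, 517.3, 67.3 minutes ago.
Total = 713·(1/2)^(967.3/273) + 713·(1/2)^(517.3/273) + 713·(1/2)^(67.3/273)
      = 61.161 + 191.72 + 601.01 ≈ 853.89 mg.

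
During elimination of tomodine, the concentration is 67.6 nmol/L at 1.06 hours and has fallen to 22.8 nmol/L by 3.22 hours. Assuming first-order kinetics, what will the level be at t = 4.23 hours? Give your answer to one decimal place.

Over Δt = 3.22 − 1.06 = 2.16 hours, the level fell by a factor of 67.6/22.8 ≈ 2.9649.
n = log₂(2.9649) ≈ 1.568 half-lives, so t½ = 2.16/1.568 ≈ 1.3776 hours.
From t = 3.22 to t = 4.23: 22.8 × (1/2)^((4.23−3.22)/1.3776) ≈ 13.716 nmol/L.

13.7 nmol/L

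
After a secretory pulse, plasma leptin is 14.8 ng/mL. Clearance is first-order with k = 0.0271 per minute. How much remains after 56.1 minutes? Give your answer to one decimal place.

3.2 ng/mL

t½ = ln 2 / k = 0.69315 / 0.0271 ≈ 25.577 minutes.
Number of half-lives: n = 56.1/25.577 ≈ 2.1933.
Remaining = 14.8 × (1/2)^2.1933 = 14.8 × 0.21864 ≈ 3.2359 ng/mL.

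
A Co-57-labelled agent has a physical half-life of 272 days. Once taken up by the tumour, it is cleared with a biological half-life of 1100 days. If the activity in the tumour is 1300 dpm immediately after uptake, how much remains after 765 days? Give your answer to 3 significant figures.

1/t_eff = 1/t_phys + 1/t_biol = 1/272 + 1/1100 = 0.0045856 per day.
t_eff = 272 × 1100 / (272 + 1100) ≈ 218.08 days.
Remaining = 1300 × (1/2)^(765/218.08) = 1300 × (1/2)^3.508 ≈ 114.27 dpm.

114 dpm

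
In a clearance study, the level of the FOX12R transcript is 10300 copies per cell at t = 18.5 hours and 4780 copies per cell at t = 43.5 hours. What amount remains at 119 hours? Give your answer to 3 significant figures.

Over Δt = 43.5 − 18.5 = 25 hours, the level fell by a factor of 10300/4780 ≈ 2.1548.
n = log₂(2.1548) ≈ 1.1076 half-lives, so t½ = 25/1.1076 ≈ 22.572 hours.
From t = 43.5 to t = 119: 4780 × (1/2)^((119−43.5)/22.572) ≈ 470.47 copies per cell.

470 copies per cell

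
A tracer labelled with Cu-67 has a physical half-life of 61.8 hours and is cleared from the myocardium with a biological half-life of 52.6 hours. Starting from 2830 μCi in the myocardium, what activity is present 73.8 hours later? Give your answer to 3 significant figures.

468 μCi

1/t_eff = 1/t_phys + 1/t_biol = 1/61.8 + 1/52.6 = 0.035193 per hour.
t_eff = 61.8 × 52.6 / (61.8 + 52.6) ≈ 28.415 hours.
Remaining = 2830 × (1/2)^(73.8/28.415) = 2830 × (1/2)^2.5972 ≈ 467.68 μCi.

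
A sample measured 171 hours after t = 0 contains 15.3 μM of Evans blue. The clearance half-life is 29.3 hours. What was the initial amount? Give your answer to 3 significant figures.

Number of half-lives elapsed: n = 171/29.3 ≈ 5.8362.
A₀ = A × 2^n = 15.3 × 2^5.8362 = 15.3 × 57.13 ≈ 874.09 μM.

874 μM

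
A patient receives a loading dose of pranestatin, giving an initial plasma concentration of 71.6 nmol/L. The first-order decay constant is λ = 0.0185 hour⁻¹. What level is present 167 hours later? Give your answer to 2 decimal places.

t½ = ln 2 / λ = 0.69315 / 0.0185 ≈ 37.467 hours.
Number of half-lives: n = 167/37.467 ≈ 4.4572.
Remaining = 71.6 × (1/2)^4.4572 = 71.6 × 0.045525 ≈ 3.2596 nmol/L.

3.26 nmol/L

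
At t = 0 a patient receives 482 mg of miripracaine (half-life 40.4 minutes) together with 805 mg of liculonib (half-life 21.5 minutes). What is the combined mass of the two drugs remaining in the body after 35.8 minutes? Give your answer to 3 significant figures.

515 mg

miripracaine: 482 × (1/2)^(35.8/40.4) = 482 × (1/2)^0.88614 ≈ 260.79 mg.
liculonib: 805 × (1/2)^(35.8/21.5) = 805 × (1/2)^1.6651 ≈ 253.83 mg.
Total = 260.79 + 253.83 ≈ 514.62 mg.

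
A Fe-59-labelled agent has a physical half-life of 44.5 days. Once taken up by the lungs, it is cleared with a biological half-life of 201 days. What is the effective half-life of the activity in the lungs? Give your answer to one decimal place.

1/t_eff = 1/t_phys + 1/t_biol = 1/44.5 + 1/201 = 0.027447 per day.
t_eff = 44.5 × 201 / (44.5 + 201) ≈ 36.434 days.

36.4 days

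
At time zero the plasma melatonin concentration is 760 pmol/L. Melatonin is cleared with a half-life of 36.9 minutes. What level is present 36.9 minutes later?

380 pmol/L

Elapsed time is 1 half-life (36.9/36.9).
Each half-life halves the amount: 760 × (1/2)^1 = 760/2 = 380 pmol/L.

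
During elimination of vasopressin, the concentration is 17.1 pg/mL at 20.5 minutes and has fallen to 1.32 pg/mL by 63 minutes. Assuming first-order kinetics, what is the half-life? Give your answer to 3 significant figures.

11.5 minutes

Over Δt = 63 − 20.5 = 42.5 minutes, the level fell by a factor of 17.1/1.32 ≈ 12.955.
n = log₂(12.955) ≈ 3.6954 half-lives, so t½ = 42.5/3.6954 ≈ 11.501 minutes.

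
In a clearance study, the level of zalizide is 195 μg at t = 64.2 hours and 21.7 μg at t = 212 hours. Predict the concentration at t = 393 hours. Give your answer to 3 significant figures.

1.47 μg

Over Δt = 212 − 64.2 = 147.8 hours, the level fell by a factor of 195/21.7 ≈ 8.9862.
n = log₂(8.9862) ≈ 3.1677 half-lives, so t½ = 147.8/3.1677 ≈ 46.658 hours.
From t = 212 to t = 393: 21.7 × (1/2)^((393−212)/46.658) ≈ 1.4746 μg.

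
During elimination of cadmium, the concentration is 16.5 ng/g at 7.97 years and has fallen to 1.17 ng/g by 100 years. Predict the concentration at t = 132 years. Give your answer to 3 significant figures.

Over Δt = 100 − 7.97 = 92.03 years, the level fell by a factor of 16.5/1.17 ≈ 14.103.
n = log₂(14.103) ≈ 3.8179 half-lives, so t½ = 92.03/3.8179 ≈ 24.105 years.
From t = 100 to t = 132: 1.17 × (1/2)^((132−100)/24.105) ≈ 0.46619 ng/g.

0.466 ng/g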